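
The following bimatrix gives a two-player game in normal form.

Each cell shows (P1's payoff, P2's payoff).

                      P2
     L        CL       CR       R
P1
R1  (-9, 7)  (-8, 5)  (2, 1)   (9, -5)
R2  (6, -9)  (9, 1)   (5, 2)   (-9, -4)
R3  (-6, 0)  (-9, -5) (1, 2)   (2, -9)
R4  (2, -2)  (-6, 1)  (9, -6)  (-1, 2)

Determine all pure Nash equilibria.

Mark each player's best response to every combination of opponents' strategies; a profile where every player is best-responding is a pure Nash equilibrium.
P1 against L: payoffs -9, 6, -6, 2 → best response R2.
P1 against CL: payoffs -8, 9, -9, -6 → best response R2.
P1 against CR: payoffs 2, 5, 1, 9 → best response R4.
P1 against R: payoffs 9, -9, 2, -1 → best response R1.
P2 against R1: payoffs 7, 5, 1, -5 → best response L.
P2 against R2: payoffs -9, 1, 2, -4 → best response CR.
P2 against R3: payoffs 0, -5, 2, -9 → best response CR.
P2 against R4: payoffs -2, 1, -6, 2 → best response R.
No profile is a mutual best response for all players.

none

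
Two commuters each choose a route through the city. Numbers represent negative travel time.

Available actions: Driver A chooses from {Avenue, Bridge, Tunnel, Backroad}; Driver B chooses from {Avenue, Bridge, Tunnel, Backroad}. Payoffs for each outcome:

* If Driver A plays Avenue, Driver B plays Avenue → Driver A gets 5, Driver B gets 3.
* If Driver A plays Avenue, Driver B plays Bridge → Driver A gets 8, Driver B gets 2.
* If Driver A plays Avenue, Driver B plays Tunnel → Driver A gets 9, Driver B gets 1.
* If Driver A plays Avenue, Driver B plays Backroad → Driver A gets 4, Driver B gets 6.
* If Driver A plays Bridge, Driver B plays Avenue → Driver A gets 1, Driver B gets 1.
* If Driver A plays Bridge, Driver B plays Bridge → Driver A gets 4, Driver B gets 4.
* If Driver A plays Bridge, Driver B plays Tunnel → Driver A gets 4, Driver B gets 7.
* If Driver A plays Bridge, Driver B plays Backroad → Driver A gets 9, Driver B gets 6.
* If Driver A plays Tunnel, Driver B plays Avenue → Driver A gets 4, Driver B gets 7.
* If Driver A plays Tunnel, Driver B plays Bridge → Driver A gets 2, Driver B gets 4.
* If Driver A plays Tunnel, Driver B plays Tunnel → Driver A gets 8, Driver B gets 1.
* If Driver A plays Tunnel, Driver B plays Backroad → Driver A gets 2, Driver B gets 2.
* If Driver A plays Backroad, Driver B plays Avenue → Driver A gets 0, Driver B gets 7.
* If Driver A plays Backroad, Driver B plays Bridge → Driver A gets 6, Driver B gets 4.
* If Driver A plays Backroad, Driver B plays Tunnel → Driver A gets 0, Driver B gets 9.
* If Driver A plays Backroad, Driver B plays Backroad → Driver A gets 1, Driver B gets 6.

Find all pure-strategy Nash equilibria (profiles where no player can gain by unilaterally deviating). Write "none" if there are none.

For each strategy profile, look for a profitable unilateral deviation.
(Avenue, Avenue): Driver B can switch to Backroad (3 → 6). Not NE.
(Avenue, Bridge): Driver B can switch to Avenue (2 → 3). Not NE.
(Avenue, Tunnel): Driver B can switch to Avenue (1 → 3). Not NE.
(Avenue, Backroad): Driver A can switch to Bridge (4 → 9). Not NE.
(Bridge, Avenue): Driver A can switch to Avenue (1 → 5). Not NE.
(Bridge, Bridge): Driver A can switch to Avenue (4 → 8). Not NE.
(The remaining 10 profiles each have a profitable deviation by the same check.)

No pure-strategy Nash equilibrium.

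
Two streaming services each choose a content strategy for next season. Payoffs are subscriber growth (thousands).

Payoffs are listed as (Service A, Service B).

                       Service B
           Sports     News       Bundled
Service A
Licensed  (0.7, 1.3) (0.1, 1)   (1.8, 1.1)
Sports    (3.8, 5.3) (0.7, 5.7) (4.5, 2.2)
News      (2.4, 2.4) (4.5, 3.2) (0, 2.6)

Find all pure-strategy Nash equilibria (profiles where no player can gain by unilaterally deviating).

Service A against Sports: payoffs 0.7, 3.8, 2.4 → best response Sports.
Service A against News: payoffs 0.1, 0.7, 4.5 → best response News.
Service A against Bundled: payoffs 1.8, 4.5, 0 → best response Sports.
Service B against Licensed: payoffs 1.3, 1, 1.1 → best response Sports.
Service B against Sports: payoffs 5.3, 5.7, 2.2 → best response News.
Service B against News: payoffs 2.4, 3.2, 2.6 → best response News.
Mutual best responses: (News, News).

Pure NE: (News, News)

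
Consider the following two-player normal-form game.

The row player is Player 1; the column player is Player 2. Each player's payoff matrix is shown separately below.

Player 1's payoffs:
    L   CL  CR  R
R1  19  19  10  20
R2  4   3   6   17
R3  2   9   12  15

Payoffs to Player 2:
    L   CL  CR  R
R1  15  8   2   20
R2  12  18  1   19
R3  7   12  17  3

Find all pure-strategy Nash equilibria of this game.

(R1, R) and (R3, CR)

(R1, L): Player 2 can switch to R (15 → 20). Not NE.
(R1, CL): Player 2 can switch to L (8 → 15). Not NE.
(R1, CR): Player 1 can switch to R3 (10 → 12). Not NE.
(R1, R): Player 1 gets 20, best alternative 17; Player 2 gets 20, best alternative 15. No profitable deviation — NE.
(R2, L): Player 1 can switch to R1 (4 → 19). Not NE.
(R2, CL): Player 1 can switch to R1 (3 → 19). Not NE.
(R2, CR): Player 1 can switch to R1 (6 → 10). Not NE.
(R3, CR): Player 1 gets 12, best alternative 10; Player 2 gets 17, best alternative 12. No profitable deviation — NE.
(The remaining 4 profiles each have a profitable deviation by the same check.)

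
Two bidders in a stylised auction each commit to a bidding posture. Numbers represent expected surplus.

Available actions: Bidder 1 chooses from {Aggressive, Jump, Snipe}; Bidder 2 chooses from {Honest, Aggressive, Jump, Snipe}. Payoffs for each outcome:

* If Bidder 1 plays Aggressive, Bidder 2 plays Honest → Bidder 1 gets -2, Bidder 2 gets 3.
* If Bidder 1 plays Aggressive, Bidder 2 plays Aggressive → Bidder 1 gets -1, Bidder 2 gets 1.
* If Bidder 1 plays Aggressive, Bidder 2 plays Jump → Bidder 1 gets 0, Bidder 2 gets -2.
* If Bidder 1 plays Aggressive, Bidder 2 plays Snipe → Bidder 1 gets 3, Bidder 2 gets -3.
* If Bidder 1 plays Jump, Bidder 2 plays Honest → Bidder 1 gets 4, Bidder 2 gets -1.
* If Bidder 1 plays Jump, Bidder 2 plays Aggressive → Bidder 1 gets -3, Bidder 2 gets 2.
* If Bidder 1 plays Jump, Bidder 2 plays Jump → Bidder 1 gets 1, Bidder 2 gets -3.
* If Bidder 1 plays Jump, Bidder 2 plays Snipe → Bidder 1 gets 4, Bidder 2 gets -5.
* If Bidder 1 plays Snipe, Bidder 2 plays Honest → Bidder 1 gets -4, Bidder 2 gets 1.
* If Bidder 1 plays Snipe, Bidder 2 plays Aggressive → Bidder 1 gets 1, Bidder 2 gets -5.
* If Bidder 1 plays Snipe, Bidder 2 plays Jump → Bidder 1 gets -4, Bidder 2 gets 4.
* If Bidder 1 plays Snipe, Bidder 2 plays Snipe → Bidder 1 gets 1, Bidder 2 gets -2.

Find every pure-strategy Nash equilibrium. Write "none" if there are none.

This game has no pure Nash equilibrium.

For each player, find the best response to each opponent profile; mutual best responses are the pure NE.
Bidder 1 against Honest: payoffs -2, 4, -4 → best response Jump.
Bidder 1 against Aggressive: payoffs -1, -3, 1 → best response Snipe.
Bidder 1 against Jump: payoffs 0, 1, -4 → best response Jump.
Bidder 1 against Snipe: payoffs 3, 4, 1 → best response Jump.
Bidder 2 against Aggressive: payoffs 3, 1, -2, -3 → best response Honest.
Bidder 2 against Jump: payoffs -1, 2, -3, -5 → best response Aggressive.
Bidder 2 against Snipe: payoffs 1, -5, 4, -2 → best response Jump.
No profile is a mutual best response for all players.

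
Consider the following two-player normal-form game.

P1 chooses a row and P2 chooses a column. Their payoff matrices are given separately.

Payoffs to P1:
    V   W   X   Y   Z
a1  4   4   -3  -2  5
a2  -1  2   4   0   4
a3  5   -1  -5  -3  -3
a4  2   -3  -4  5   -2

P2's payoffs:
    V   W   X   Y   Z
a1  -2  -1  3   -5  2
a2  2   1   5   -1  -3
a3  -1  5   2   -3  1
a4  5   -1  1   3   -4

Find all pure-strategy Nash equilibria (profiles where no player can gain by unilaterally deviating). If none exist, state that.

The unique pure-strategy Nash equilibrium is (a2, X).

(a1, V): P1 can switch to a3 (4 → 5). Not NE.
(a1, W): P2 can switch to X (-1 → 3). Not NE.
(a1, X): P1 can switch to a2 (-3 → 4). Not NE.
(a1, Y): P1 can switch to a2 (-2 → 0). Not NE.
(a1, Z): P2 can switch to X (2 → 3). Not NE.
(a2, V): P1 can switch to a1 (-1 → 4). Not NE.
(a2, W): P1 can switch to a1 (2 → 4). Not NE.
(a2, X): P1 gets 4, best alternative -3; P2 gets 5, best alternative 2. No profitable deviation — NE.
(a2, Y): P1 can switch to a4 (0 → 5). Not NE.
(a2, Z): P1 can switch to a1 (4 → 5). Not NE.
(a3, V): P2 can switch to W (-1 → 5). Not NE.
(The remaining 9 profiles each have a profitable deviation by the same check.)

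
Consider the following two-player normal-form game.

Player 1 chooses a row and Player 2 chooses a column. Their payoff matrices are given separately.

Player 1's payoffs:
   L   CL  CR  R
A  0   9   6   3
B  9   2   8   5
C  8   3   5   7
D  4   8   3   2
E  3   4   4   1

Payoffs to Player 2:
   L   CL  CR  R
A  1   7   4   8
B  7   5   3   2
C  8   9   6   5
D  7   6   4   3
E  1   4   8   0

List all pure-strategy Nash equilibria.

Player 1 against L: payoffs 0, 9, 8, 4, 3 → best response B.
Player 1 against CL: payoffs 9, 2, 3, 8, 4 → best response A.
Player 1 against CR: payoffs 6, 8, 5, 3, 4 → best response B.
Player 1 against R: payoffs 3, 5, 7, 2, 1 → best response C.
Player 2 against A: payoffs 1, 7, 4, 8 → best response R.
Player 2 against B: payoffs 7, 5, 3, 2 → best response L.
Player 2 against C: payoffs 8, 9, 6, 5 → best response CL.
Player 2 against D: payoffs 7, 6, 4, 3 → best response L.
Player 2 against E: payoffs 1, 4, 8, 0 → best response CR.
Mutual best responses: (B, L).

The unique pure-strategy Nash equilibrium is (B, L).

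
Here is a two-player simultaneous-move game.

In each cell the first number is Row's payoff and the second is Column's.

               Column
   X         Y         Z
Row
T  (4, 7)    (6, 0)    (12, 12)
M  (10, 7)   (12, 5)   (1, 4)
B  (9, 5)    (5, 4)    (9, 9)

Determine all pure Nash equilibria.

Pure-strategy Nash equilibria: (T, Z) and (M, X)

Row against X: payoffs 4, 10, 9 → best response M.
Row against Y: payoffs 6, 12, 5 → best response M.
Row against Z: payoffs 12, 1, 9 → best response T.
Column against T: payoffs 7, 0, 12 → best response Z.
Column against M: payoffs 7, 5, 4 → best response X.
Column against B: payoffs 5, 4, 9 → best response Z.
Mutual best responses: (T, Z); (M, X).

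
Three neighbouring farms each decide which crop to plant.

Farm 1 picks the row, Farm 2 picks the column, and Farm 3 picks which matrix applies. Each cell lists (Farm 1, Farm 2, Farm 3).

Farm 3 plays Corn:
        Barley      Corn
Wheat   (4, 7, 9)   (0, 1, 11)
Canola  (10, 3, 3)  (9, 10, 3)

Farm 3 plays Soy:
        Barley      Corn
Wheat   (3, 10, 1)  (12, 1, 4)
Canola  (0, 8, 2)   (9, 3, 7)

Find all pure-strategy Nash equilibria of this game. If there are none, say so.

No pure-strategy Nash equilibrium.

For each strategy profile, look for a profitable unilateral deviation.
(Wheat, Barley, Corn): Farm 1 can switch to Canola (4 → 10). Not NE.
(Wheat, Barley, Soy): Farm 3 can switch to Corn (1 → 9). Not NE.
(Wheat, Corn, Corn): Farm 1 can switch to Canola (0 → 9). Not NE.
(Wheat, Corn, Soy): Farm 2 can switch to Barley (1 → 10). Not NE.
(Canola, Barley, Corn): Farm 2 can switch to Corn (3 → 10). Not NE.
(Canola, Barley, Soy): Farm 1 can switch to Wheat (0 → 3). Not NE.
(Canola, Corn, Corn): Farm 3 can switch to Soy (3 → 7). Not NE.
(Canola, Corn, Soy): Farm 1 can switch to Wheat (9 → 12). Not NE.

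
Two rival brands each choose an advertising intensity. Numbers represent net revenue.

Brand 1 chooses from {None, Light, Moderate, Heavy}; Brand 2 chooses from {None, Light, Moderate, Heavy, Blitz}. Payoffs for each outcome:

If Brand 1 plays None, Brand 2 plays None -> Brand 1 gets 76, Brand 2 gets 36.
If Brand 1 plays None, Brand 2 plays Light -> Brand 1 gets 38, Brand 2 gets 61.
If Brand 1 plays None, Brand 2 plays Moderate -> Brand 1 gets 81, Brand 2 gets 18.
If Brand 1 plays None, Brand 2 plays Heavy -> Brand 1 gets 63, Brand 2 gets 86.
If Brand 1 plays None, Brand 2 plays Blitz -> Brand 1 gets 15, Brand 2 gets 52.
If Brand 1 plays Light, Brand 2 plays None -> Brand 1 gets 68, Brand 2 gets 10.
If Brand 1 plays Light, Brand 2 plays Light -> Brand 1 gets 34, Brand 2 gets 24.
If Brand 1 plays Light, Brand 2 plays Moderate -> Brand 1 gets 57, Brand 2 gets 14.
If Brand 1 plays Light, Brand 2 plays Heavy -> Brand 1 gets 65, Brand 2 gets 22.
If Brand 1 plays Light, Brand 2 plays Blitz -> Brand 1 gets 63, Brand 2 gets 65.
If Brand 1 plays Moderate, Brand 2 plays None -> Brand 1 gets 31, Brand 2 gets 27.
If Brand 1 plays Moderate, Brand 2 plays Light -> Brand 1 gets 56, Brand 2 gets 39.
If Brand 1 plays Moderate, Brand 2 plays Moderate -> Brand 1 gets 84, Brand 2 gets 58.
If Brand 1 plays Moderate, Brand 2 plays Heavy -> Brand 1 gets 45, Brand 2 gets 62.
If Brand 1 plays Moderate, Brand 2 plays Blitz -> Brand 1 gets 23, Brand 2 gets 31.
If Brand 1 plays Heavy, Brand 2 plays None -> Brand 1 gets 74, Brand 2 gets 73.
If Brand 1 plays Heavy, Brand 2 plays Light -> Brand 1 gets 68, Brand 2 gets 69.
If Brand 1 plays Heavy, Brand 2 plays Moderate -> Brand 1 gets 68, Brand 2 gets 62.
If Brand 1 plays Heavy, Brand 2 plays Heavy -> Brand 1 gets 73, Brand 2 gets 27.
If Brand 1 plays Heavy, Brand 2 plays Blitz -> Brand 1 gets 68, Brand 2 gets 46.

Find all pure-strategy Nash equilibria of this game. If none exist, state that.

This game has no pure Nash equilibrium.

Brand 1 against None: payoffs 76, 68, 31, 74 → best response None.
Brand 1 against Light: payoffs 38, 34, 56, 68 → best response Heavy.
Brand 1 against Moderate: payoffs 81, 57, 84, 68 → best response Moderate.
Brand 1 against Heavy: payoffs 63, 65, 45, 73 → best response Heavy.
Brand 1 against Blitz: payoffs 15, 63, 23, 68 → best response Heavy.
Brand 2 against None: payoffs 36, 61, 18, 86, 52 → best response Heavy.
Brand 2 against Light: payoffs 10, 24, 14, 22, 65 → best response Blitz.
Brand 2 against Moderate: payoffs 27, 39, 58, 62, 31 → best response Heavy.
Brand 2 against Heavy: payoffs 73, 69, 62, 27, 46 → best response None.
No profile is a mutual best response for all players.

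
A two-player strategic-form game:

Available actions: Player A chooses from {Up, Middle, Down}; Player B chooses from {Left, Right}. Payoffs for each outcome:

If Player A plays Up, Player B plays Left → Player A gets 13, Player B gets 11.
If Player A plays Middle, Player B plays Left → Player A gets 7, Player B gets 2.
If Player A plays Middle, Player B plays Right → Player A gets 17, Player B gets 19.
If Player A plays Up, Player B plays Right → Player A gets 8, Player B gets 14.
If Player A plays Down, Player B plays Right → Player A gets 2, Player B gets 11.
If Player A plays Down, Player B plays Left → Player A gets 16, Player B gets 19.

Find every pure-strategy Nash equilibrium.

(Up, Left): Player A can switch to Down (13 → 16). Not NE.
(Up, Right): Player A can switch to Middle (8 → 17). Not NE.
(Middle, Left): Player A can switch to Up (7 → 13). Not NE.
(Middle, Right): Player A gets 17, best alternative 8; Player B gets 19, best alternative 2. No profitable deviation — NE.
(Down, Left): Player A gets 16, best alternative 13; Player B gets 19, best alternative 11. No profitable deviation — NE.
(Down, Right): Player A can switch to Up (2 → 8). Not NE.

The pure Nash equilibria are (Middle, Right); (Down, Left).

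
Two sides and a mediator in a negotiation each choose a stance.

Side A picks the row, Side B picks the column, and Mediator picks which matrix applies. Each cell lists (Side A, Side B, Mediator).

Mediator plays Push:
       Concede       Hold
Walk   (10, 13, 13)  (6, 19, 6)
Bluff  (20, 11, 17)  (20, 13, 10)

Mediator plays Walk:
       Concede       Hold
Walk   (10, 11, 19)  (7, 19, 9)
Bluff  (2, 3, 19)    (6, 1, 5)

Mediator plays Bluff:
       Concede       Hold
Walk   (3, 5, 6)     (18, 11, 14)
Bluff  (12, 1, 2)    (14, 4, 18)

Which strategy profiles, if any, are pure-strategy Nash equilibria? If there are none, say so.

Pure NE: (Walk, Hold, Bluff)

For each player, find the best response to each opponent profile; mutual best responses are the pure NE.
Side A against (Concede, Push): payoffs 10, 20 → best response Bluff.
Side A against (Concede, Walk): payoffs 10, 2 → best response Walk.
Side A against (Concede, Bluff): payoffs 3, 12 → best response Bluff.
Side A against (Hold, Push): payoffs 6, 20 → best response Bluff.
Side A against (Hold, Walk): payoffs 7, 6 → best response Walk.
Side A against (Hold, Bluff): payoffs 18, 14 → best response Walk.
Side B against (Walk, Push): payoffs 13, 19 → best response Hold.
Side B against (Walk, Walk): payoffs 11, 19 → best response Hold.
Side B against (Walk, Bluff): payoffs 5, 11 → best response Hold.
Side B against (Bluff, Push): payoffs 11, 13 → best response Hold.
Side B against (Bluff, Walk): payoffs 3, 1 → best response Concede.
Side B against (Bluff, Bluff): payoffs 1, 4 → best response Hold.
Mediator against (Walk, Concede): payoffs 13, 19, 6 → best response Walk.
Mediator against (Walk, Hold): payoffs 6, 9, 14 → best response Bluff.
Mediator against (Bluff, Concede): payoffs 17, 19, 2 → best response Walk.
Mediator against (Bluff, Hold): payoffs 10, 5, 18 → best response Bluff.
Mutual best responses: (Walk, Hold, Bluff).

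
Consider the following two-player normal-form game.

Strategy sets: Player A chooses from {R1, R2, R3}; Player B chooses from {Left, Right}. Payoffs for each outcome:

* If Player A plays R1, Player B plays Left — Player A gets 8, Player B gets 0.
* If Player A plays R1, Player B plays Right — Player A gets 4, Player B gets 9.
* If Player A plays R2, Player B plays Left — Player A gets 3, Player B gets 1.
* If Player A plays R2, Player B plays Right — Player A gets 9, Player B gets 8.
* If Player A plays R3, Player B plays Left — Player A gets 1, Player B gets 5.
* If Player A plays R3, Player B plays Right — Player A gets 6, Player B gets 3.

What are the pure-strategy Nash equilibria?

The unique pure-strategy Nash equilibrium is (R2, Right).

Player A against Left: payoffs 8, 3, 1 → best response R1.
Player A against Right: payoffs 4, 9, 6 → best response R2.
Player B against R1: payoffs 0, 9 → best response Right.
Player B against R2: payoffs 1, 8 → best response Right.
Player B against R3: payoffs 5, 3 → best response Left.
Mutual best responses: (R2, Right).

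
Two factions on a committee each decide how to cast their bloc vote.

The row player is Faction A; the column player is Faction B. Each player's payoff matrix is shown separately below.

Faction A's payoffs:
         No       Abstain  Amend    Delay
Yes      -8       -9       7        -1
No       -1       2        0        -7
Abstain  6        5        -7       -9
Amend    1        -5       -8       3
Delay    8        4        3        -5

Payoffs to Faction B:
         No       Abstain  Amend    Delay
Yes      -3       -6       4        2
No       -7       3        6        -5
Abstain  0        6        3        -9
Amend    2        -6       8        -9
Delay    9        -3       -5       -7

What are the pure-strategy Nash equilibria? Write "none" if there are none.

Faction A against No: payoffs -8, -1, 6, 1, 8 → best response Delay.
Faction A against Abstain: payoffs -9, 2, 5, -5, 4 → best response Abstain.
Faction A against Amend: payoffs 7, 0, -7, -8, 3 → best response Yes.
Faction A against Delay: payoffs -1, -7, -9, 3, -5 → best response Amend.
Faction B against Yes: payoffs -3, -6, 4, 2 → best response Amend.
Faction B against No: payoffs -7, 3, 6, -5 → best response Amend.
Faction B against Abstain: payoffs 0, 6, 3, -9 → best response Abstain.
Faction B against Amend: payoffs 2, -6, 8, -9 → best response Amend.
Faction B against Delay: payoffs 9, -3, -5, -7 → best response No.
Mutual best responses: (Yes, Amend); (Abstain, Abstain); (Delay, No).

(Yes, Amend) and (Abstain, Abstain) and (Delay, No)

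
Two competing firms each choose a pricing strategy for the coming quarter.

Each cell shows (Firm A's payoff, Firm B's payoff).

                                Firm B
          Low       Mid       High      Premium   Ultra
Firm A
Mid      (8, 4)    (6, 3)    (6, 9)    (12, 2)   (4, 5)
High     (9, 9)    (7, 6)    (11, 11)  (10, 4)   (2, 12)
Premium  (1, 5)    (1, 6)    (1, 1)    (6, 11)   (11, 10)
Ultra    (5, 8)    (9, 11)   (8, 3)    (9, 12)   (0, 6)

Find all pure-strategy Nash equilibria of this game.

none

Firm A against Low: payoffs 8, 9, 1, 5 → best response High.
Firm A against Mid: payoffs 6, 7, 1, 9 → best response Ultra.
Firm A against High: payoffs 6, 11, 1, 8 → best response High.
Firm A against Premium: payoffs 12, 10, 6, 9 → best response Mid.
Firm A against Ultra: payoffs 4, 2, 11, 0 → best response Premium.
Firm B against Mid: payoffs 4, 3, 9, 2, 5 → best response High.
Firm B against High: payoffs 9, 6, 11, 4, 12 → best response Ultra.
Firm B against Premium: payoffs 5, 6, 1, 11, 10 → best response Premium.
Firm B against Ultra: payoffs 8, 11, 3, 12, 6 → best response Premium.
No profile is a mutual best response for all players.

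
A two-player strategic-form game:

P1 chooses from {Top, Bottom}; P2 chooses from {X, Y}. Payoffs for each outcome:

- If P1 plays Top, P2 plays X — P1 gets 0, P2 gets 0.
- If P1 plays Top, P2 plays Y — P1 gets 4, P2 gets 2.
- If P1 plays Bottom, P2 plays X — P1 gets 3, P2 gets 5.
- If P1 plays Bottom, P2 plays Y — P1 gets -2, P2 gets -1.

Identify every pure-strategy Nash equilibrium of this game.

(Top, X): P1 can switch to Bottom (0 → 3). Not NE.
(Top, Y): P1 gets 4, best alternative -2; P2 gets 2, best alternative 0. No profitable deviation — NE.
(Bottom, X): P1 gets 3, best alternative 0; P2 gets 5, best alternative -1. No profitable deviation — NE.
(Bottom, Y): P1 can switch to Top (-2 → 4). Not NE.

The pure Nash equilibria are (Top, Y), (Bottom, X).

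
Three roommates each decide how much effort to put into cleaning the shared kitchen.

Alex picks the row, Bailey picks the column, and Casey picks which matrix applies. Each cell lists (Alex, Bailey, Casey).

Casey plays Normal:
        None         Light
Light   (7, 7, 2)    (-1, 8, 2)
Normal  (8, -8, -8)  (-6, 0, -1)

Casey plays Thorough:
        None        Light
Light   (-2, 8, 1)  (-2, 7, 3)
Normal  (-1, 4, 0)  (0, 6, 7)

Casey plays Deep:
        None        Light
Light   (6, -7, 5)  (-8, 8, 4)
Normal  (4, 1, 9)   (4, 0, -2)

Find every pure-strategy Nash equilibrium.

Alex against (None, Normal): payoffs 7, 8 → best response Normal.
Alex against (None, Thorough): payoffs -2, -1 → best response Normal.
Alex against (None, Deep): payoffs 6, 4 → best response Light.
Alex against (Light, Normal): payoffs -1, -6 → best response Light.
Alex against (Light, Thorough): payoffs -2, 0 → best response Normal.
Alex against (Light, Deep): payoffs -8, 4 → best response Normal.
Bailey against (Light, Normal): payoffs 7, 8 → best response Light.
Bailey against (Light, Thorough): payoffs 8, 7 → best response None.
Bailey against (Light, Deep): payoffs -7, 8 → best response Light.
Bailey against (Normal, Normal): payoffs -8, 0 → best response Light.
Bailey against (Normal, Thorough): payoffs 4, 6 → best response Light.
Bailey against (Normal, Deep): payoffs 1, 0 → best response None.
Casey against (Light, None): payoffs 2, 1, 5 → best response Deep.
Casey against (Light, Light): payoffs 2, 3, 4 → best response Deep.
Casey against (Normal, None): payoffs -8, 0, 9 → best response Deep.
Casey against (Normal, Light): payoffs -1, 7, -2 → best response Thorough.
Mutual best responses: (Normal, Light, Thorough).

The unique pure-strategy Nash equilibrium is (Normal, Light, Thorough).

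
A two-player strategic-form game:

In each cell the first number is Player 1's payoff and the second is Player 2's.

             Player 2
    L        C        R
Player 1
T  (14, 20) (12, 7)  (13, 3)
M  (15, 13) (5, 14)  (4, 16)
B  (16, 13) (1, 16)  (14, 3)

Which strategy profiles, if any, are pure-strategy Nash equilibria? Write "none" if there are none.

There is no pure-strategy Nash equilibrium.

(T, L): Player 1 can switch to M (14 → 15). Not NE.
(T, C): Player 2 can switch to L (7 → 20). Not NE.
(T, R): Player 1 can switch to B (13 → 14). Not NE.
(M, L): Player 1 can switch to B (15 → 16). Not NE.
(M, C): Player 1 can switch to T (5 → 12). Not NE.
(M, R): Player 1 can switch to T (4 → 13). Not NE.
(B, L): Player 2 can switch to C (13 → 16). Not NE.
(B, C): Player 1 can switch to T (1 → 12). Not NE.
(The remaining 1 profile has a profitable deviation by the same check.)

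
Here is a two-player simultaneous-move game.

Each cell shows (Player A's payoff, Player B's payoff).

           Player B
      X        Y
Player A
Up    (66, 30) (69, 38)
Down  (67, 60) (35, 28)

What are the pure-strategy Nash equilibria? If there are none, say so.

(Up, Y) and (Down, X)

Mark each player's best response to every combination of opponents' strategies; a profile where every player is best-responding is a pure Nash equilibrium.
Player A against X: payoffs 66, 67 → best response Down.
Player A against Y: payoffs 69, 35 → best response Up.
Player B against Up: payoffs 30, 38 → best response Y.
Player B against Down: payoffs 60, 28 → best response X.
Mutual best responses: (Up, Y); (Down, X).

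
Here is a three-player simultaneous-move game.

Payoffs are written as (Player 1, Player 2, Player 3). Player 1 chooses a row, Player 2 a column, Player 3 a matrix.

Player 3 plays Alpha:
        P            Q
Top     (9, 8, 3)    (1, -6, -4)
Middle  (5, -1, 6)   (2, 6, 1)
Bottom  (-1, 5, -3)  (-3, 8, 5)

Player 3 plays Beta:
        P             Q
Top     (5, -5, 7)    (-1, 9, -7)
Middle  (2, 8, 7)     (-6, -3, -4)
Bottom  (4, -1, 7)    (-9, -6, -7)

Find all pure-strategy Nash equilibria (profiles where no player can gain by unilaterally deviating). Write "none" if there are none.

Pure NE: (Middle, Q, Alpha)

Mark each player's best response to every combination of opponents' strategies; a profile where every player is best-responding is a pure Nash equilibrium.
Player 1 against (P, Alpha): payoffs 9, 5, -1 → best response Top.
Player 1 against (P, Beta): payoffs 5, 2, 4 → best response Top.
Player 1 against (Q, Alpha): payoffs 1, 2, -3 → best response Middle.
Player 1 against (Q, Beta): payoffs -1, -6, -9 → best response Top.
Player 2 against (Top, Alpha): payoffs 8, -6 → best response P.
Player 2 against (Top, Beta): payoffs -5, 9 → best response Q.
Player 2 against (Middle, Alpha): payoffs -1, 6 → best response Q.
Player 2 against (Middle, Beta): payoffs 8, -3 → best response P.
Player 2 against (Bottom, Alpha): payoffs 5, 8 → best response Q.
Player 2 against (Bottom, Beta): payoffs -1, -6 → best response P.
Player 3 against (Top, P): payoffs 3, 7 → best response Beta.
Player 3 against (Top, Q): payoffs -4, -7 → best response Alpha.
Player 3 against (Middle, P): payoffs 6, 7 → best response Beta.
Player 3 against (Middle, Q): payoffs 1, -4 → best response Alpha.
Player 3 against (Bottom, P): payoffs -3, 7 → best response Beta.
Player 3 against (Bottom, Q): payoffs 5, -7 → best response Alpha.
Mutual best responses: (Middle, Q, Alpha).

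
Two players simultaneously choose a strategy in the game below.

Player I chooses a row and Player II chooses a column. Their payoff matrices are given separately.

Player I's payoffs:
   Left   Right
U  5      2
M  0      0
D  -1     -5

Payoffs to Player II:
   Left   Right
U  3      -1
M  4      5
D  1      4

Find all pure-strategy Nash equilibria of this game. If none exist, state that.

For each strategy profile, look for a profitable unilateral deviation.
(U, Left): Player I gets 5, best alternative 0; Player II gets 3, best alternative -1. No profitable deviation — NE.
(U, Right): Player II can switch to Left (-1 → 3). Not NE.
(M, Left): Player I can switch to U (0 → 5). Not NE.
(M, Right): Player I can switch to U (0 → 2). Not NE.
(D, Left): Player I can switch to U (-1 → 5). Not NE.
(D, Right): Player I can switch to U (-5 → 2). Not NE.

Pure NE: (U, Left)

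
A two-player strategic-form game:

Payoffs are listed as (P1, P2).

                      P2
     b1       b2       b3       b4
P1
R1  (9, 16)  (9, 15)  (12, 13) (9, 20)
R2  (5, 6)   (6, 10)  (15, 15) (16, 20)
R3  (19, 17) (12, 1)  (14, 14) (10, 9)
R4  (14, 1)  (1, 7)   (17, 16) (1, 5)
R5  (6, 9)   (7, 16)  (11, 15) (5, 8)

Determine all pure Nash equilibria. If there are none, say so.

The pure Nash equilibria are (R2, b4) and (R3, b1) and (R4, b3).

(R1, b1): P1 can switch to R3 (9 → 19). Not NE.
(R1, b2): P1 can switch to R3 (9 → 12). Not NE.
(R1, b3): P1 can switch to R2 (12 → 15). Not NE.
(R1, b4): P1 can switch to R2 (9 → 16). Not NE.
(R2, b1): P1 can switch to R1 (5 → 9). Not NE.
(R2, b2): P1 can switch to R1 (6 → 9). Not NE.
(R2, b3): P1 can switch to R4 (15 → 17). Not NE.
(R2, b4): P1 gets 16, best alternative 10; P2 gets 20, best alternative 15. No profitable deviation — NE.
(R3, b1): P1 gets 19, best alternative 14; P2 gets 17, best alternative 14. No profitable deviation — NE.
(R3, b2): P2 can switch to b1 (1 → 17). Not NE.
(R3, b3): P1 can switch to R2 (14 → 15). Not NE.
(R3, b4): P1 can switch to R2 (10 → 16). Not NE.
(R4, b3): P1 gets 17, best alternative 15; P2 gets 16, best alternative 7. No profitable deviation — NE.
(The remaining 7 profiles each have a profitable deviation by the same check.)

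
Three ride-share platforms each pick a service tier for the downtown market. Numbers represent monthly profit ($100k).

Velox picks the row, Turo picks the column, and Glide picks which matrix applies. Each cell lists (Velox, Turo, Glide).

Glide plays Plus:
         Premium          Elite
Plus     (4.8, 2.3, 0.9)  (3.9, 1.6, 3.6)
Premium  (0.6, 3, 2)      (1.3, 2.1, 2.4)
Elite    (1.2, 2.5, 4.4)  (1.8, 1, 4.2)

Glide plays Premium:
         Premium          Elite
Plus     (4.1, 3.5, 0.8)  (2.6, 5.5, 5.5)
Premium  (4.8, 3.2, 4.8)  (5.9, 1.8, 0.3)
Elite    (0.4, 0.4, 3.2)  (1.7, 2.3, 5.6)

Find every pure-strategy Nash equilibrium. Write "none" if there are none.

For each strategy profile, look for a profitable unilateral deviation.
(Plus, Premium, Plus): Velox gets 4.8, best alternative 1.2; Turo gets 2.3, best alternative 1.6; Glide gets 0.9, best alternative 0.8. No profitable deviation — NE.
(Plus, Premium, Premium): Velox can switch to Premium (4.1 → 4.8). Not NE.
(Plus, Elite, Plus): Turo can switch to Premium (1.6 → 2.3). Not NE.
(Plus, Elite, Premium): Velox can switch to Premium (2.6 → 5.9). Not NE.
(Premium, Premium, Plus): Velox can switch to Plus (0.6 → 4.8). Not NE.
(Premium, Premium, Premium): Velox gets 4.8, best alternative 4.1; Turo gets 3.2, best alternative 1.8; Glide gets 4.8, best alternative 2. No profitable deviation — NE.
(Premium, Elite, Plus): Velox can switch to Plus (1.3 → 3.9). Not NE.
(Premium, Elite, Premium): Turo can switch to Premium (1.8 → 3.2). Not NE.
(Elite, Premium, Plus): Velox can switch to Plus (1.2 → 4.8). Not NE.
(Elite, Premium, Premium): Velox can switch to Plus (0.4 → 4.1). Not NE.
(The remaining 2 profiles each have a profitable deviation by the same check.)

(Plus, Premium, Plus); (Premium, Premium, Premium)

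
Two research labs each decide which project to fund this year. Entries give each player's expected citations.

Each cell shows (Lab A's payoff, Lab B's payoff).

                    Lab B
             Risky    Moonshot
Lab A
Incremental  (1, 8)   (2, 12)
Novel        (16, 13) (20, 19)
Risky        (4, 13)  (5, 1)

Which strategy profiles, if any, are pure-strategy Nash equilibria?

Pure NE: (Novel, Moonshot)

Lab A against Risky: payoffs 1, 16, 4 → best response Novel.
Lab A against Moonshot: payoffs 2, 20, 5 → best response Novel.
Lab B against Incremental: payoffs 8, 12 → best response Moonshot.
Lab B against Novel: payoffs 13, 19 → best response Moonshot.
Lab B against Risky: payoffs 13, 1 → best response Risky.
Mutual best responses: (Novel, Moonshot).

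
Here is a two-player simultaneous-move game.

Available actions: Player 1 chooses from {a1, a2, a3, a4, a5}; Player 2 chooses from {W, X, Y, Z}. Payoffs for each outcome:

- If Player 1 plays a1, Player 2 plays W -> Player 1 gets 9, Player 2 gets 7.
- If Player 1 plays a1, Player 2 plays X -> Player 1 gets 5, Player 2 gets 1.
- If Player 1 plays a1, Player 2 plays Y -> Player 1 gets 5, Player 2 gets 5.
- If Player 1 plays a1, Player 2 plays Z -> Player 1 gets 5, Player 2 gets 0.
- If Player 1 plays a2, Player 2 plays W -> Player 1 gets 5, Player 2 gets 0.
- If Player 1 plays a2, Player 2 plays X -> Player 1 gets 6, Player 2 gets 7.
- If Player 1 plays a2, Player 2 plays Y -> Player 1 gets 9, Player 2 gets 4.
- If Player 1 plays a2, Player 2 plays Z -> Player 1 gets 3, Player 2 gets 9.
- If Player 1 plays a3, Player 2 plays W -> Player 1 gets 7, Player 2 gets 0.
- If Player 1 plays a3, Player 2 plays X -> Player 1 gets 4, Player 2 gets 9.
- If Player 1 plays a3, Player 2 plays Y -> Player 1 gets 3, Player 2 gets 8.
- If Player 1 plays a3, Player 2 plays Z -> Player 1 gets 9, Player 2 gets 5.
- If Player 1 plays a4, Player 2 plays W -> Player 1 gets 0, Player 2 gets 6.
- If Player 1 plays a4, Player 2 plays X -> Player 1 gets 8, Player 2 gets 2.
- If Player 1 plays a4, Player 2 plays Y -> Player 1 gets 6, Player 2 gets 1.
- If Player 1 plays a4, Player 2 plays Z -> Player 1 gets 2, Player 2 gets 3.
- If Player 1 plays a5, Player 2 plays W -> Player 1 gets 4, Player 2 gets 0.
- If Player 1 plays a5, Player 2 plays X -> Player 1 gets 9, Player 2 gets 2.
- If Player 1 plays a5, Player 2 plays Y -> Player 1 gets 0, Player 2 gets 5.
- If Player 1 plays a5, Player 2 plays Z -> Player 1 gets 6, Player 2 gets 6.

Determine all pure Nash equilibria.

Player 1 against W: payoffs 9, 5, 7, 0, 4 → best response a1.
Player 1 against X: payoffs 5, 6, 4, 8, 9 → best response a5.
Player 1 against Y: payoffs 5, 9, 3, 6, 0 → best response a2.
Player 1 against Z: payoffs 5, 3, 9, 2, 6 → best response a3.
Player 2 against a1: payoffs 7, 1, 5, 0 → best response W.
Player 2 against a2: payoffs 0, 7, 4, 9 → best response Z.
Player 2 against a3: payoffs 0, 9, 8, 5 → best response X.
Player 2 against a4: payoffs 6, 2, 1, 3 → best response W.
Player 2 against a5: payoffs 0, 2, 5, 6 → best response Z.
Mutual best responses: (a1, W).

(a1, W)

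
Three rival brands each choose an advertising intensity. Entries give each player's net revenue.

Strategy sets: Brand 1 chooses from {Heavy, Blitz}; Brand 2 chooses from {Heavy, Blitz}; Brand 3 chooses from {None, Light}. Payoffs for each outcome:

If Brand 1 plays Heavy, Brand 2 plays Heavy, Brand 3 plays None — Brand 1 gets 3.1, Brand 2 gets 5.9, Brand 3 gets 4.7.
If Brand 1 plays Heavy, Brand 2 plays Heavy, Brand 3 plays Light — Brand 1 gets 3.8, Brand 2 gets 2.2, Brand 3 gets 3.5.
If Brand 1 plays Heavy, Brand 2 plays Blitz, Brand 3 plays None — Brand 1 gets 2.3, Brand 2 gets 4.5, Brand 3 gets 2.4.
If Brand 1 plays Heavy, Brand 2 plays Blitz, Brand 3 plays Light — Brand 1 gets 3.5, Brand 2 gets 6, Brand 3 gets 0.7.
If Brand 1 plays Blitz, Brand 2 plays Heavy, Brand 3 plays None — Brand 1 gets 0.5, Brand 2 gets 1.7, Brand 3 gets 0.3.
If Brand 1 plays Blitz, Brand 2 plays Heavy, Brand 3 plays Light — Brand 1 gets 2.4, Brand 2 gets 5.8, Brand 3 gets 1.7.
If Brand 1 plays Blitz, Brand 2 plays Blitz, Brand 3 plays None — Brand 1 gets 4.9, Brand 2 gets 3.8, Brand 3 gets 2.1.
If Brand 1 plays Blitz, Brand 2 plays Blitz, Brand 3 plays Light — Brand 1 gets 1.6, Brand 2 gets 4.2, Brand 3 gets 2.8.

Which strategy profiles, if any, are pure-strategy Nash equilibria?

For each player, find the best response to each opponent profile; mutual best responses are the pure NE.
Brand 1 against (Heavy, None): payoffs 3.1, 0.5 → best response Heavy.
Brand 1 against (Heavy, Light): payoffs 3.8, 2.4 → best response Heavy.
Brand 1 against (Blitz, None): payoffs 2.3, 4.9 → best response Blitz.
Brand 1 against (Blitz, Light): payoffs 3.5, 1.6 → best response Heavy.
Brand 2 against (Heavy, None): payoffs 5.9, 4.5 → best response Heavy.
Brand 2 against (Heavy, Light): payoffs 2.2, 6 → best response Blitz.
Brand 2 against (Blitz, None): payoffs 1.7, 3.8 → best response Blitz.
Brand 2 against (Blitz, Light): payoffs 5.8, 4.2 → best response Heavy.
Brand 3 against (Heavy, Heavy): payoffs 4.7, 3.5 → best response None.
Brand 3 against (Heavy, Blitz): payoffs 2.4, 0.7 → best response None.
Brand 3 against (Blitz, Heavy): payoffs 0.3, 1.7 → best response Light.
Brand 3 against (Blitz, Blitz): payoffs 2.1, 2.8 → best response Light.
Mutual best responses: (Heavy, Heavy, None).

(Heavy, Heavy, None)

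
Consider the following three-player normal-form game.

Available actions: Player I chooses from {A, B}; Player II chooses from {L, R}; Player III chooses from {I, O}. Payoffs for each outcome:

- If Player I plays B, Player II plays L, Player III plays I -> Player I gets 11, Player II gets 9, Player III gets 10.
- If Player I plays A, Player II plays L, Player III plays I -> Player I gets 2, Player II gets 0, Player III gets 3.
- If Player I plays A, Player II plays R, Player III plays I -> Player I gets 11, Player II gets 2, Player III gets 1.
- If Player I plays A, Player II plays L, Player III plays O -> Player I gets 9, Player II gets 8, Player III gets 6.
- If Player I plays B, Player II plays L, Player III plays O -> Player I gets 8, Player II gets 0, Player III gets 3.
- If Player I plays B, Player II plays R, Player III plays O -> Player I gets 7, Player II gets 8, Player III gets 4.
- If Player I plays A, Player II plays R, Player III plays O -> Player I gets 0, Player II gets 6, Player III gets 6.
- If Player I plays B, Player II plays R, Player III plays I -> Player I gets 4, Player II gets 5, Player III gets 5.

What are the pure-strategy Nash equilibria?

Player I against (L, I): payoffs 2, 11 → best response B.
Player I against (L, O): payoffs 9, 8 → best response A.
Player I against (R, I): payoffs 11, 4 → best response A.
Player I against (R, O): payoffs 0, 7 → best response B.
Player II against (A, I): payoffs 0, 2 → best response R.
Player II against (A, O): payoffs 8, 6 → best response L.
Player II against (B, I): payoffs 9, 5 → best response L.
Player II against (B, O): payoffs 0, 8 → best response R.
Player III against (A, L): payoffs 3, 6 → best response O.
Player III against (A, R): payoffs 1, 6 → best response O.
Player III against (B, L): payoffs 10, 3 → best response I.
Player III against (B, R): payoffs 5, 4 → best response I.
Mutual best responses: (A, L, O); (B, L, I).

(A, L, O), (B, L, I)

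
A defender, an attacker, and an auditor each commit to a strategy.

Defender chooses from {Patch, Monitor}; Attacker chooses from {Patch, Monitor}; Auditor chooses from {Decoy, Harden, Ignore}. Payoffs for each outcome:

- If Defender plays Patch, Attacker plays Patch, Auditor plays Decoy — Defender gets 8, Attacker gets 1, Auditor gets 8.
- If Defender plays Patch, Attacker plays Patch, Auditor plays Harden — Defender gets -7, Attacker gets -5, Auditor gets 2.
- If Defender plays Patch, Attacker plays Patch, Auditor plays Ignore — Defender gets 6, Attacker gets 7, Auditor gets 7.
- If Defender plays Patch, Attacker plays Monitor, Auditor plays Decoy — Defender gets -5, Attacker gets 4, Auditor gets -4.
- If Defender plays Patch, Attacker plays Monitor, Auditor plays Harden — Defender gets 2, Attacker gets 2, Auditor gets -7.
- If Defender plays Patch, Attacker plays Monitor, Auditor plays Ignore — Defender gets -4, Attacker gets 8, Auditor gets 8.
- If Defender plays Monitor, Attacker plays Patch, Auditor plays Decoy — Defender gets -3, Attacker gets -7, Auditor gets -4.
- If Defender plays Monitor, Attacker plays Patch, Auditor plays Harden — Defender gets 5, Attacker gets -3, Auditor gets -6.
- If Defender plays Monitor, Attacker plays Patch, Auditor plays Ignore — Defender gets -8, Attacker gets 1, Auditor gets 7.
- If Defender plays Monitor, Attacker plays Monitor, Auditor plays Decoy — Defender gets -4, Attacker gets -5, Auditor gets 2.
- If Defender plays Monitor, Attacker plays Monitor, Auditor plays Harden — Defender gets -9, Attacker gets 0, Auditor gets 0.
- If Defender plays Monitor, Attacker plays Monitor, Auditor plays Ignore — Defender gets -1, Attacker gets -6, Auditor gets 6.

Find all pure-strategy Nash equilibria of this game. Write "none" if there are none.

There is no pure-strategy Nash equilibrium.

Check each profile: it is a Nash equilibrium iff no player can strictly gain by switching unilaterally.
(Patch, Patch, Decoy): Attacker can switch to Monitor (1 → 4). Not NE.
(Patch, Patch, Harden): Defender can switch to Monitor (-7 → 5). Not NE.
(Patch, Patch, Ignore): Attacker can switch to Monitor (7 → 8). Not NE.
(Patch, Monitor, Decoy): Defender can switch to Monitor (-5 → -4). Not NE.
(Patch, Monitor, Harden): Auditor can switch to Decoy (-7 → -4). Not NE.
(Patch, Monitor, Ignore): Defender can switch to Monitor (-4 → -1). Not NE.
(Monitor, Patch, Decoy): Defender can switch to Patch (-3 → 8). Not NE.
(Monitor, Patch, Harden): Attacker can switch to Monitor (-3 → 0). Not NE.
(Monitor, Patch, Ignore): Defender can switch to Patch (-8 → 6). Not NE.
(Monitor, Monitor, Decoy): Auditor can switch to Ignore (2 → 6). Not NE.
(Monitor, Monitor, Harden): Defender can switch to Patch (-9 → 2). Not NE.
(Monitor, Monitor, Ignore): Attacker can switch to Patch (-6 → 1). Not NE.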